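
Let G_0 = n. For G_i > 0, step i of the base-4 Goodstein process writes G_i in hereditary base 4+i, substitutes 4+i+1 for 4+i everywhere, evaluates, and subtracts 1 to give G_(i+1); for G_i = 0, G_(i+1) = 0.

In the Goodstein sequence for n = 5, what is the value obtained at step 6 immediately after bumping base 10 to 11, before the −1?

(0) 5|_4 = 4 + 1 ↦ 5 + 1|_5 = 6 ⇒ 5
(1) 5|_5 = 5 ↦ 6|_6 = 6 ⇒ 5
(2) 5|_6 = 5 ↦ 5|_7 = 5 ⇒ 4
(3) 4|_7 = 4 ↦ 4|_8 = 4 ⇒ 3
(4) 3|_8 = 3 ↦ 3|_9 = 3 ⇒ 2
(5) 2|_9 = 2 ↦ 2|_10 = 2 ⇒ 1
(6) 1|_10 = 1 ↦ 1|_11 = 1 ⇒ 0

1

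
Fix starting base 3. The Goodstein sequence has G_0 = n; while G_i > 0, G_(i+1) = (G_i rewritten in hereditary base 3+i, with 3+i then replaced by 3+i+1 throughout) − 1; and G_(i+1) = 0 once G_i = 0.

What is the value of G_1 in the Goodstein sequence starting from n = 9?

9 —HB3→ 3^2 —bump→ 4^2 = 16 —(−1)→ 15
15 —HB4→ 3·4 + 3 —bump→ 3·5 + 3 = 18 —(−1)→ 17

15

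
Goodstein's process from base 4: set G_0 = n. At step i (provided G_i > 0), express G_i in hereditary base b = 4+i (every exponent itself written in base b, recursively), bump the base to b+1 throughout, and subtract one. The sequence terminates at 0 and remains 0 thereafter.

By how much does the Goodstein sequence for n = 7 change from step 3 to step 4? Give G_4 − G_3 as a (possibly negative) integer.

0

7 —HB4→ 4 + 3 —bump→ 5 + 3 = 8 —(−1)→ 7
7 —HB5→ 5 + 2 —bump→ 6 + 2 = 8 —(−1)→ 7
7 —HB6→ 6 + 1 —bump→ 7 + 1 = 8 —(−1)→ 7
7 —HB7→ 7 —bump→ 8 = 8 —(−1)→ 7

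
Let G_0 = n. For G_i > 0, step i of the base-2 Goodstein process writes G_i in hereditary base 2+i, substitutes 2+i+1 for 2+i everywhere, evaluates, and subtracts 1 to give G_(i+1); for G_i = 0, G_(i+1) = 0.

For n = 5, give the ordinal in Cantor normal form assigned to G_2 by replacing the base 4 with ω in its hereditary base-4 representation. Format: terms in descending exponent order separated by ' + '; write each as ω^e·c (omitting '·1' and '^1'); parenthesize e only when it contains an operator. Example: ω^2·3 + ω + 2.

5 —HB2→ 2^2 + 1 —bump→ 3^3 + 1 = 28 —(−1)→ 27
27 —HB3→ 3^3 —bump→ 4^4 = 256 —(−1)→ 255
255 —HB4→ 3·4^3 + 3·4^2 + 3·4 + 3 —bump→ 3·5^3 + 3·5^2 + 3·5 + 3 = 468 —(−1)→ 467

ω^3·3 + ω^2·3 + ω·3 + 3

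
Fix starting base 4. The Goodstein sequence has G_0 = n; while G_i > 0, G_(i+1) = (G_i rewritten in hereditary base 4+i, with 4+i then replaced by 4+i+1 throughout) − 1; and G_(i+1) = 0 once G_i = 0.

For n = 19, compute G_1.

27

step 0: 19 = 4^2 + 3; sub 5 for 4: 5^2 + 3; = 28; G_1 = 28−1 = 27
step 1: 27 = 5^2 + 2; sub 6 for 5: 6^2 + 2; = 38; G_2 = 38−1 = 37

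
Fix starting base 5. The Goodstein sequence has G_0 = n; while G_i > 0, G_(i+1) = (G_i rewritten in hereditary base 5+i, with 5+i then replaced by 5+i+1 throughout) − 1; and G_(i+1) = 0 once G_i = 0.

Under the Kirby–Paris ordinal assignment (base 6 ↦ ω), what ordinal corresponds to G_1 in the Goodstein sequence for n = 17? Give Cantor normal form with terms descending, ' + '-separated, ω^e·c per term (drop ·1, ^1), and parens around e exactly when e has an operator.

ω·3 + 1

(0) 17|_5 = 3·5 + 2 ↦ 3·6 + 2|_6 = 20 ⇒ 19
(1) 19|_6 = 3·6 + 1 ↦ 3·7 + 1|_7 = 22 ⇒ 21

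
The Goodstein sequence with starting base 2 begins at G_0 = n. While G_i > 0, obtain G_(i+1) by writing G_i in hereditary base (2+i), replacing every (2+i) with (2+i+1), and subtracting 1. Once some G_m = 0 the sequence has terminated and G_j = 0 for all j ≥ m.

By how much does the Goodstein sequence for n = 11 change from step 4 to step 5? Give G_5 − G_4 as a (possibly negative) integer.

5484864

11 —HB2→ 2^(2 + 1) + 2 + 1 —bump→ 3^(3 + 1) + 3 + 1 = 85 —(−1)→ 84
84 —HB3→ 3^(3 + 1) + 3 —bump→ 4^(4 + 1) + 4 = 1028 —(−1)→ 1027
1027 —HB4→ 4^(4 + 1) + 3 —bump→ 5^(5 + 1) + 3 = 15628 —(−1)→ 15627
15627 —HB5→ 5^(5 + 1) + 2 —bump→ 6^(6 + 1) + 2 = 279938 —(−1)→ 279937
279937 —HB6→ 6^(6 + 1) + 1 —bump→ 7^(7 + 1) + 1 = 5764802 —(−1)→ 5764801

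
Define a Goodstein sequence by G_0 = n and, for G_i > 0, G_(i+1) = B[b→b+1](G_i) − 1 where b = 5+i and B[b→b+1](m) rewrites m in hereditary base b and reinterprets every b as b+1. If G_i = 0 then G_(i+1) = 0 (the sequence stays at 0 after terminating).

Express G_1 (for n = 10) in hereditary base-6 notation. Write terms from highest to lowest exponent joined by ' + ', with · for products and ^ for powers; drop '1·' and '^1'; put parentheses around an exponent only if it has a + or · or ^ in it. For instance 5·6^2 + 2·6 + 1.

step 0: 10 = 2·5; sub 6 for 5: 2·6; = 12; G_1 = 12−1 = 11
step 1: 11 = 6 + 5; sub 7 for 6: 7 + 5; = 12; G_2 = 12−1 = 11

6 + 5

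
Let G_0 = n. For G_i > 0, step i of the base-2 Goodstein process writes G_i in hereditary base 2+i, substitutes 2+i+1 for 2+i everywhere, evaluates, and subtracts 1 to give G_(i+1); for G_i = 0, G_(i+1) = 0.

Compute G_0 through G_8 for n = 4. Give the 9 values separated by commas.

4, 26, 41, 60, 83, 109, 139, 173, 211

step 0: 4 = 2^2; sub 3 for 2: 3^3; = 27; G_1 = 27−1 = 26
step 1: 26 = 2·3^2 + 2·3 + 2; sub 4 for 3: 2·4^2 + 2·4 + 2; = 42; G_2 = 42−1 = 41
step 2: 41 = 2·4^2 + 2·4 + 1; sub 5 for 4: 2·5^2 + 2·5 + 1; = 61; G_3 = 61−1 = 60
step 3: 60 = 2·5^2 + 2·5; sub 6 for 5: 2·6^2 + 2·6; = 84; G_4 = 84−1 = 83
step 4: 83 = 2·6^2 + 6 + 5; sub 7 for 6: 2·7^2 + 7 + 5; = 110; G_5 = 110−1 = 109
step 5: 109 = 2·7^2 + 7 + 4; sub 8 for 7: 2·8^2 + 8 + 4; = 140; G_6 = 140−1 = 139
step 6: 139 = 2·8^2 + 8 + 3; sub 9 for 8: 2·9^2 + 9 + 3; = 174; G_7 = 174−1 = 173
step 7: 173 = 2·9^2 + 9 + 2; sub 10 for 9: 2·10^2 + 10 + 2; = 212; G_8 = 212−1 = 211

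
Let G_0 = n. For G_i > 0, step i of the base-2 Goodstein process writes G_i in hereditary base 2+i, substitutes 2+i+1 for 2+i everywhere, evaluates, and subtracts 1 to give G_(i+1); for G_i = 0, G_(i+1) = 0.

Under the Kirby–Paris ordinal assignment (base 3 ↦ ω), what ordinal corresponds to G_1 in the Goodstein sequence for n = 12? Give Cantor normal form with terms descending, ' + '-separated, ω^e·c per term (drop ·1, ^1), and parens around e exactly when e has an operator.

12 —HB2→ 2^(2 + 1) + 2^2 —bump→ 3^(3 + 1) + 3^3 = 108 —(−1)→ 107
107 —HB3→ 3^(3 + 1) + 2·3^2 + 2·3 + 2 —bump→ 4^(4 + 1) + 2·4^2 + 2·4 + 2 = 1066 —(−1)→ 1065

ω^(ω + 1) + ω^2·2 + ω·2 + 2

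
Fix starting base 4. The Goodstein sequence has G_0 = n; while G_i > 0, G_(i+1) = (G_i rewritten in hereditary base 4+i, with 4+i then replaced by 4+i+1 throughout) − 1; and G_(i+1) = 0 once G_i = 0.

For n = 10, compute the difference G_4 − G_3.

0

[0] 10 ≡ 2·4 + 2 (base 4). Lift 5: 12. −1: 11.
[1] 11 ≡ 2·5 + 1 (base 5). Lift 6: 13. −1: 12.
[2] 12 ≡ 2·6 (base 6). Lift 7: 14. −1: 13.
[3] 13 ≡ 7 + 6 (base 7). Lift 8: 14. −1: 13.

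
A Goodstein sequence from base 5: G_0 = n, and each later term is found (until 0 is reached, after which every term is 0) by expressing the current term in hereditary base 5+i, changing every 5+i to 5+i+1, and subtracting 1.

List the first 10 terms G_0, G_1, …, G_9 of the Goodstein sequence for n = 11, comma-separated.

11, 12, 13, 13, 13, 13, 13, 13, 13, 13

step 0: 11 = 2·5 + 1; sub 6 for 5: 2·6 + 1; = 13; G_1 = 13−1 = 12
step 1: 12 = 2·6; sub 7 for 6: 2·7; = 14; G_2 = 14−1 = 13
step 2: 13 = 7 + 6; sub 8 for 7: 8 + 6; = 14; G_3 = 14−1 = 13
step 3: 13 = 8 + 5; sub 9 for 8: 9 + 5; = 14; G_4 = 14−1 = 13
step 4: 13 = 9 + 4; sub 10 for 9: 10 + 4; = 14; G_5 = 14−1 = 13
step 5: 13 = 10 + 3; sub 11 for 10: 11 + 3; = 14; G_6 = 14−1 = 13
step 6: 13 = 11 + 2; sub 12 for 11: 12 + 2; = 14; G_7 = 14−1 = 13
step 7: 13 = 12 + 1; sub 13 for 12: 13 + 1; = 14; G_8 = 14−1 = 13
step 8: 13 = 13; sub 14 for 13: 14; = 14; G_9 = 14−1 = 13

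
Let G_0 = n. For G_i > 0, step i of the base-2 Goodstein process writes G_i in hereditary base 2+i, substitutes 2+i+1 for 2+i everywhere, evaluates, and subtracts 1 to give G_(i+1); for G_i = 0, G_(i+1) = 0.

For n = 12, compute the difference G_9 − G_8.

G_0=12  [base 2] 2^(2 + 1) + 2^2  →[2↦3]→  3^(3 + 1) + 3^3 = 108  −1 ⇒ G_1=107
G_1=107  [base 3] 3^(3 + 1) + 2·3^2 + 2·3 + 2  →[3↦4]→  4^(4 + 1) + 2·4^2 + 2·4 + 2 = 1066  −1 ⇒ G_2=1065
G_2=1065  [base 4] 4^(4 + 1) + 2·4^2 + 2·4 + 1  →[4↦5]→  5^(5 + 1) + 2·5^2 + 2·5 + 1 = 15686  −1 ⇒ G_3=15685
G_3=15685  [base 5] 5^(5 + 1) + 2·5^2 + 2·5  →[5↦6]→  6^(6 + 1) + 2·6^2 + 2·6 = 280020  −1 ⇒ G_4=280019
G_4=280019  [base 6] 6^(6 + 1) + 2·6^2 + 6 + 5  →[6↦7]→  7^(7 + 1) + 2·7^2 + 7 + 5 = 5764911  −1 ⇒ G_5=5764910
G_5=5764910  [base 7] 7^(7 + 1) + 2·7^2 + 7 + 4  →[7↦8]→  8^(8 + 1) + 2·8^2 + 8 + 4 = 134217868  −1 ⇒ G_6=134217867
G_6=134217867  [base 8] 8^(8 + 1) + 2·8^2 + 8 + 3  →[8↦9]→  9^(9 + 1) + 2·9^2 + 9 + 3 = 3486784575  −1 ⇒ G_7=3486784574
G_7=3486784574  [base 9] 9^(9 + 1) + 2·9^2 + 9 + 2  →[9↦10]→  10^(10 + 1) + 2·10^2 + 10 + 2 = 100000000212  −1 ⇒ G_8=100000000211
G_8=100000000211  [base 10] 10^(10 + 1) + 2·10^2 + 10 + 1  →[10↦11]→  11^(11 + 1) + 2·11^2 + 11 + 1 = 3138428376975  −1 ⇒ G_9=3138428376974

3038428376763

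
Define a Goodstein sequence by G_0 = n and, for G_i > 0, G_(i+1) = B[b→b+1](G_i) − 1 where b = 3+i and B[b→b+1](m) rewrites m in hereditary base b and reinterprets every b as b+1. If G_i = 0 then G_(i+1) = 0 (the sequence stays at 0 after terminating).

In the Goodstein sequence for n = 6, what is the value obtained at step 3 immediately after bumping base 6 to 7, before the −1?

base 3: 6 = 2·3; at 4: 2·4 = 8; next = 7
base 4: 7 = 4 + 3; at 5: 5 + 3 = 8; next = 7
base 5: 7 = 5 + 2; at 6: 6 + 2 = 8; next = 7
base 6: 7 = 6 + 1; at 7: 7 + 1 = 8; next = 7

8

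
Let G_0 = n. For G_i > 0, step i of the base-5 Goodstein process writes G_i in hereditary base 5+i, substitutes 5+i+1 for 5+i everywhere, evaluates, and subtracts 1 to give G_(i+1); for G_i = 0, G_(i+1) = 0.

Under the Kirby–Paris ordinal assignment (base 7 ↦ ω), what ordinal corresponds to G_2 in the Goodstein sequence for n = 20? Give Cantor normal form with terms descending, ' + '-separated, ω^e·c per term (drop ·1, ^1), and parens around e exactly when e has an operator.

G_0 = 20. HB_5(20) = 4·5. Bump = 24. G_1 = 23.
G_1 = 23. HB_6(23) = 3·6 + 5. Bump = 26. G_2 = 25.
G_2 = 25. HB_7(25) = 3·7 + 4. Bump = 28. G_3 = 27.

ω·3 + 4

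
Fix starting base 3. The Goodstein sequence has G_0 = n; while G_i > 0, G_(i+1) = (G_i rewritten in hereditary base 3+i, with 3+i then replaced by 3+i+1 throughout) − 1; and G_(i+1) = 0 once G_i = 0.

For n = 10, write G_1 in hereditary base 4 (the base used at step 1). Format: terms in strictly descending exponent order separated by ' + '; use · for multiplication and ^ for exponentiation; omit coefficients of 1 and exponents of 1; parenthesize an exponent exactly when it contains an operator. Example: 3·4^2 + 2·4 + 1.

4^2

G_0 = 10. HB_3(10) = 3^2 + 1. Bump = 17. G_1 = 16.
G_1 = 16. HB_4(16) = 4^2. Bump = 25. G_2 = 24.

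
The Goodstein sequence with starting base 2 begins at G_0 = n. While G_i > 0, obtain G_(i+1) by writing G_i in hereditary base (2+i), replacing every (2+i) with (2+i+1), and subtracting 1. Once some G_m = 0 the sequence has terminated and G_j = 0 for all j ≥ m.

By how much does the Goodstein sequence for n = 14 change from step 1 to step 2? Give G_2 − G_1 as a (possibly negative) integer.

(0) 14|_2 = 2^(2 + 1) + 2^2 + 2 ↦ 3^(3 + 1) + 3^3 + 3|_3 = 111 ⇒ 110
(1) 110|_3 = 3^(3 + 1) + 3^3 + 2 ↦ 4^(4 + 1) + 4^4 + 2|_4 = 1282 ⇒ 1281

1171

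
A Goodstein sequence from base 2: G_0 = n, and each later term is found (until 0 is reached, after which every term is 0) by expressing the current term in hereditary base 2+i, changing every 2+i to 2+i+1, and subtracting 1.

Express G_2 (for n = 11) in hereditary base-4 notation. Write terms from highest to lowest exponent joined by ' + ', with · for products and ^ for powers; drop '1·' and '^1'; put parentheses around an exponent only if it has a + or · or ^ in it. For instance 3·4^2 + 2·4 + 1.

4^(4 + 1) + 3

G_0=11  [base 2] 2^(2 + 1) + 2 + 1  →[2↦3]→  3^(3 + 1) + 3 + 1 = 85  −1 ⇒ G_1=84
G_1=84  [base 3] 3^(3 + 1) + 3  →[3↦4]→  4^(4 + 1) + 4 = 1028  −1 ⇒ G_2=1027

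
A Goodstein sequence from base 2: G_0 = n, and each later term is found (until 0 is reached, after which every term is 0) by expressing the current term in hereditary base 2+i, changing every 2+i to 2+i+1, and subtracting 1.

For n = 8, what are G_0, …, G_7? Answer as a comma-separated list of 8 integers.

8 —HB2→ 2^(2 + 1) —bump→ 3^(3 + 1) = 81 —(−1)→ 80
80 —HB3→ 2·3^3 + 2·3^2 + 2·3 + 2 —bump→ 2·4^4 + 2·4^2 + 2·4 + 2 = 554 —(−1)→ 553
553 —HB4→ 2·4^4 + 2·4^2 + 2·4 + 1 —bump→ 2·5^5 + 2·5^2 + 2·5 + 1 = 6311 —(−1)→ 6310
6310 —HB5→ 2·5^5 + 2·5^2 + 2·5 —bump→ 2·6^6 + 2·6^2 + 2·6 = 93396 —(−1)→ 93395
93395 —HB6→ 2·6^6 + 2·6^2 + 6 + 5 —bump→ 2·7^7 + 2·7^2 + 7 + 5 = 1647196 —(−1)→ 1647195
1647195 —HB7→ 2·7^7 + 2·7^2 + 7 + 4 —bump→ 2·8^8 + 2·8^2 + 8 + 4 = 33554572 —(−1)→ 33554571
33554571 —HB8→ 2·8^8 + 2·8^2 + 8 + 3 —bump→ 2·9^9 + 2·9^2 + 9 + 3 = 774841152 —(−1)→ 774841151

8, 80, 553, 6310, 93395, 1647195, 33554571, 774841151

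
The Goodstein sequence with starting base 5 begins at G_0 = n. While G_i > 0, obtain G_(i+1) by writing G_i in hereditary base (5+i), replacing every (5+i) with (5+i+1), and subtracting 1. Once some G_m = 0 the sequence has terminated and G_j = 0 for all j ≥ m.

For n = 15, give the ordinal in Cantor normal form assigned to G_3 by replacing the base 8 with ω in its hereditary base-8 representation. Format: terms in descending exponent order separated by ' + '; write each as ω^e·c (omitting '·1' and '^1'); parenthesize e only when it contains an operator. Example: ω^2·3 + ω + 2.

ω·2 + 3

base 5: 15 = 3·5; at 6: 3·6 = 18; next = 17
base 6: 17 = 2·6 + 5; at 7: 2·7 + 5 = 19; next = 18
base 7: 18 = 2·7 + 4; at 8: 2·8 + 4 = 20; next = 19
base 8: 19 = 2·8 + 3; at 9: 2·9 + 3 = 21; next = 20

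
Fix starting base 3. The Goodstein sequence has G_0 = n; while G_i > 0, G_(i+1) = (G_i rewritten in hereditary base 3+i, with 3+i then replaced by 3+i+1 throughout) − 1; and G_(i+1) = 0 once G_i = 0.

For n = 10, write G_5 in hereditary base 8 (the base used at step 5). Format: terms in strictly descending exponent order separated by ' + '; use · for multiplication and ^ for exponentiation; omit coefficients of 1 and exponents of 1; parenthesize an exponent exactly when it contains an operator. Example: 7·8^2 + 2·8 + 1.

4·8 + 1

(0) 10|_3 = 3^2 + 1 ↦ 4^2 + 1|_4 = 17 ⇒ 16
(1) 16|_4 = 4^2 ↦ 5^2|_5 = 25 ⇒ 24
(2) 24|_5 = 4·5 + 4 ↦ 4·6 + 4|_6 = 28 ⇒ 27
(3) 27|_6 = 4·6 + 3 ↦ 4·7 + 3|_7 = 31 ⇒ 30
(4) 30|_7 = 4·7 + 2 ↦ 4·8 + 2|_8 = 34 ⇒ 33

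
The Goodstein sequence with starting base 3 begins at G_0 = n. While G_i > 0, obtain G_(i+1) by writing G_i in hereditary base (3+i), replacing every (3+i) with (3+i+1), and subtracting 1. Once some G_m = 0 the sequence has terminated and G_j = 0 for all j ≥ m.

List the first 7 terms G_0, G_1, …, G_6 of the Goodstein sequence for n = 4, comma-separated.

base 3: 4 = 3 + 1; at 4: 4 + 1 = 5; next = 4
base 4: 4 = 4; at 5: 5 = 5; next = 4
base 5: 4 = 4; at 6: 4 = 4; next = 3
base 6: 3 = 3; at 7: 3 = 3; next = 2
base 7: 2 = 2; at 8: 2 = 2; next = 1
base 8: 1 = 1; at 9: 1 = 1; next = 0

4, 4, 4, 3, 2, 1, 0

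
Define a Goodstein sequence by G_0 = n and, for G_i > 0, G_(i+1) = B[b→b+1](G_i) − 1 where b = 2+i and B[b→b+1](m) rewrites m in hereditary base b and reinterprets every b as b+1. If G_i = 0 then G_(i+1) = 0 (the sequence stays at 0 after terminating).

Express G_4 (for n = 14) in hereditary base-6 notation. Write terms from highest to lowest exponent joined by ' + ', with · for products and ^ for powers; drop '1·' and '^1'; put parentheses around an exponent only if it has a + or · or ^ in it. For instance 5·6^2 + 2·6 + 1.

G_0=14  [base 2] 2^(2 + 1) + 2^2 + 2  →[2↦3]→  3^(3 + 1) + 3^3 + 3 = 111  −1 ⇒ G_1=110
G_1=110  [base 3] 3^(3 + 1) + 3^3 + 2  →[3↦4]→  4^(4 + 1) + 4^4 + 2 = 1282  −1 ⇒ G_2=1281
G_2=1281  [base 4] 4^(4 + 1) + 4^4 + 1  →[4↦5]→  5^(5 + 1) + 5^5 + 1 = 18751  −1 ⇒ G_3=18750
G_3=18750  [base 5] 5^(5 + 1) + 5^5  →[5↦6]→  6^(6 + 1) + 6^6 = 326592  −1 ⇒ G_4=326591
G_4=326591  [base 6] 6^(6 + 1) + 5·6^5 + 5·6^4 + 5·6^3 + 5·6^2 + 5·6 + 5  →[6↦7]→  7^(7 + 1) + 5·7^5 + 5·7^4 + 5·7^3 + 5·7^2 + 5·7 + 5 = 5862841  −1 ⇒ G_5=5862840

6^(6 + 1) + 5·6^5 + 5·6^4 + 5·6^3 + 5·6^2 + 5·6 + 5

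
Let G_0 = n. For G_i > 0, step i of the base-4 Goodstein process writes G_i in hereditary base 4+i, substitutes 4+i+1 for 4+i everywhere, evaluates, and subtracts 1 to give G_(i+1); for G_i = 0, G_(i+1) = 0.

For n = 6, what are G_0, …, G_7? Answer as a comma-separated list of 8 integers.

[0] 6 ≡ 4 + 2 (base 4). Lift 5: 7. −1: 6.
[1] 6 ≡ 5 + 1 (base 5). Lift 6: 7. −1: 6.
[2] 6 ≡ 6 (base 6). Lift 7: 7. −1: 6.
[3] 6 ≡ 6 (base 7). Lift 8: 6. −1: 5.
[4] 5 ≡ 5 (base 8). Lift 9: 5. −1: 4.
[5] 4 ≡ 4 (base 9). Lift 10: 4. −1: 3.
[6] 3 ≡ 3 (base 10). Lift 11: 3. −1: 2.

6, 6, 6, 6, 5, 4, 3, 2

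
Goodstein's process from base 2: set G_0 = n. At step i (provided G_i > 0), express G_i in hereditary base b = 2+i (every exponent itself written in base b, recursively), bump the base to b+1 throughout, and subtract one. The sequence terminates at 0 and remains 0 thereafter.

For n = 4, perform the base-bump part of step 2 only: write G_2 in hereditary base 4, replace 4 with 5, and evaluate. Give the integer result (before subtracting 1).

[0] 4 ≡ 2^2 (base 2). Lift 3: 27. −1: 26.
[1] 26 ≡ 2·3^2 + 2·3 + 2 (base 3). Lift 4: 42. −1: 41.
[2] 41 ≡ 2·4^2 + 2·4 + 1 (base 4). Lift 5: 61. −1: 60.

61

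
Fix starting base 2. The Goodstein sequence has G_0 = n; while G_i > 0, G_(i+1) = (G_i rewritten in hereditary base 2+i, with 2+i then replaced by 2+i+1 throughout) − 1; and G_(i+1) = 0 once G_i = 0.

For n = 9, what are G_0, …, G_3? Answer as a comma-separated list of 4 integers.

9 —HB2→ 2^(2 + 1) + 1 —bump→ 3^(3 + 1) + 1 = 82 —(−1)→ 81
81 —HB3→ 3^(3 + 1) —bump→ 4^(4 + 1) = 1024 —(−1)→ 1023
1023 —HB4→ 3·4^4 + 3·4^3 + 3·4^2 + 3·4 + 3 —bump→ 3·5^5 + 3·5^3 + 3·5^2 + 3·5 + 3 = 9843 —(−1)→ 9842

9, 81, 1023, 9842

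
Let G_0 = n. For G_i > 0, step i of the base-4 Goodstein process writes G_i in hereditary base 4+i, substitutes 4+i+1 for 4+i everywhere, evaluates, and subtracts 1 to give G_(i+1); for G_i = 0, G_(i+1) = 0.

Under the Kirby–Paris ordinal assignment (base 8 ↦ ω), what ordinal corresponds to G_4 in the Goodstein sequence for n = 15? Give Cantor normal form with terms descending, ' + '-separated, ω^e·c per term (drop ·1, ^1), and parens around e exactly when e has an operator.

15 —HB4→ 3·4 + 3 —bump→ 3·5 + 3 = 18 —(−1)→ 17
17 —HB5→ 3·5 + 2 —bump→ 3·6 + 2 = 20 —(−1)→ 19
19 —HB6→ 3·6 + 1 —bump→ 3·7 + 1 = 22 —(−1)→ 21
21 —HB7→ 3·7 —bump→ 3·8 = 24 —(−1)→ 23
23 —HB8→ 2·8 + 7 —bump→ 2·9 + 7 = 25 —(−1)→ 24

ω·2 + 7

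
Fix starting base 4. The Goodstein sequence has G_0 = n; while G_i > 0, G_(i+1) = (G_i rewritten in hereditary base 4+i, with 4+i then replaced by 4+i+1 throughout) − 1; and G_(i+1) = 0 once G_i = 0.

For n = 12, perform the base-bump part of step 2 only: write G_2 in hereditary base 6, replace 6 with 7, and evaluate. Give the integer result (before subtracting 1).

17

12 —HB4→ 3·4 —bump→ 3·5 = 15 —(−1)→ 14
14 —HB5→ 2·5 + 4 —bump→ 2·6 + 4 = 16 —(−1)→ 15
15 —HB6→ 2·6 + 3 —bump→ 2·7 + 3 = 17 —(−1)→ 16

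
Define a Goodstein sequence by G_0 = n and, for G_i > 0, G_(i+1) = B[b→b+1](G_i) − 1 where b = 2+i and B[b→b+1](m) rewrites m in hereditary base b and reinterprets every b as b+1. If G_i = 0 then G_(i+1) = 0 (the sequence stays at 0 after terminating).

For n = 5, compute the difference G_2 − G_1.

228

i=0: 5 = 2^2 + 1 (b=2); 2→3: 3^3 + 1 = 28; 28−1 = 27
i=1: 27 = 3^3 (b=3); 3→4: 4^4 = 256; 256−1 = 255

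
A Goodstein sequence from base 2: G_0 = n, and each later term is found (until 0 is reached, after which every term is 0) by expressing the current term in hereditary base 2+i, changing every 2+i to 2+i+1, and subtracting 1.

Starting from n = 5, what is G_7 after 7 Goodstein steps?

2454

i=0: 5 = 2^2 + 1 (b=2); 2→3: 3^3 + 1 = 28; 28−1 = 27
i=1: 27 = 3^3 (b=3); 3→4: 4^4 = 256; 256−1 = 255
i=2: 255 = 3·4^3 + 3·4^2 + 3·4 + 3 (b=4); 4→5: 3·5^3 + 3·5^2 + 3·5 + 3 = 468; 468−1 = 467
i=3: 467 = 3·5^3 + 3·5^2 + 3·5 + 2 (b=5); 5→6: 3·6^3 + 3·6^2 + 3·6 + 2 = 776; 776−1 = 775
i=4: 775 = 3·6^3 + 3·6^2 + 3·6 + 1 (b=6); 6→7: 3·7^3 + 3·7^2 + 3·7 + 1 = 1198; 1198−1 = 1197
i=5: 1197 = 3·7^3 + 3·7^2 + 3·7 (b=7); 7→8: 3·8^3 + 3·8^2 + 3·8 = 1752; 1752−1 = 1751
i=6: 1751 = 3·8^3 + 3·8^2 + 2·8 + 7 (b=8); 8→9: 3·9^3 + 3·9^2 + 2·9 + 7 = 2455; 2455−1 = 2454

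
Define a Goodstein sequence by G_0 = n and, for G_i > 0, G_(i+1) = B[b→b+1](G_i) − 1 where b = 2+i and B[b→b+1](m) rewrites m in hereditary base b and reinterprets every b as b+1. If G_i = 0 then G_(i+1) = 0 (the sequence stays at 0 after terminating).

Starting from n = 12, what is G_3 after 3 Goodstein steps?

[0] 12 ≡ 2^(2 + 1) + 2^2 (base 2). Lift 3: 108. −1: 107.
[1] 107 ≡ 3^(3 + 1) + 2·3^2 + 2·3 + 2 (base 3). Lift 4: 1066. −1: 1065.
[2] 1065 ≡ 4^(4 + 1) + 2·4^2 + 2·4 + 1 (base 4). Lift 5: 15686. −1: 15685.
[3] 15685 ≡ 5^(5 + 1) + 2·5^2 + 2·5 (base 5). Lift 6: 280020. −1: 280019.

15685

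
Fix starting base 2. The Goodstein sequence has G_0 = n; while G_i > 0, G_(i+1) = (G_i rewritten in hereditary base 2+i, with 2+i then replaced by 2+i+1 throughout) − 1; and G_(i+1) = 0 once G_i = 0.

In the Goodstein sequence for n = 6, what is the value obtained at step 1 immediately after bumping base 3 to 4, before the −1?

6 —HB2→ 2^2 + 2 —bump→ 3^3 + 3 = 30 —(−1)→ 29
29 —HB3→ 3^3 + 2 —bump→ 4^4 + 2 = 258 —(−1)→ 257

258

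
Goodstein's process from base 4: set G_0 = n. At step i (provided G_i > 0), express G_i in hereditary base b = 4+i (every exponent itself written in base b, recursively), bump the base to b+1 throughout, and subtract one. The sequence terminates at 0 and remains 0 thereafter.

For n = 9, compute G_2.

(0) 9|_4 = 2·4 + 1 ↦ 2·5 + 1|_5 = 11 ⇒ 10
(1) 10|_5 = 2·5 ↦ 2·6|_6 = 12 ⇒ 11

11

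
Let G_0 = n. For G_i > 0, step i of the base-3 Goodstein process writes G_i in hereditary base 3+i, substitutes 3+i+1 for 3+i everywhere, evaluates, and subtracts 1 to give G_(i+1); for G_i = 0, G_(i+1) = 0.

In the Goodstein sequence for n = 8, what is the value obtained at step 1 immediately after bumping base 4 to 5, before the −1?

G_0 = 8. HB_3(8) = 2·3 + 2. Bump = 10. G_1 = 9.
G_1 = 9. HB_4(9) = 2·4 + 1. Bump = 11. G_2 = 10.

11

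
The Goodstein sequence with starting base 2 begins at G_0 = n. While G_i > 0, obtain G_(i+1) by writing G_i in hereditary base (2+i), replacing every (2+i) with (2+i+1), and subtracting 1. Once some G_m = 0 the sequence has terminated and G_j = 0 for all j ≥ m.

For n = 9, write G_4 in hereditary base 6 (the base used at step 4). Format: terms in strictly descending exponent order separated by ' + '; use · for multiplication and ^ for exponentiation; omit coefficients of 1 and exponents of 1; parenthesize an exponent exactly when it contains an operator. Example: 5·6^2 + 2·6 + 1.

G_0 = 9. HB_2(9) = 2^(2 + 1) + 1. Bump = 82. G_1 = 81.
G_1 = 81. HB_3(81) = 3^(3 + 1). Bump = 1024. G_2 = 1023.
G_2 = 1023. HB_4(1023) = 3·4^4 + 3·4^3 + 3·4^2 + 3·4 + 3. Bump = 9843. G_3 = 9842.
G_3 = 9842. HB_5(9842) = 3·5^5 + 3·5^3 + 3·5^2 + 3·5 + 2. Bump = 140744. G_4 = 140743.
G_4 = 140743. HB_6(140743) = 3·6^6 + 3·6^3 + 3·6^2 + 3·6 + 1. Bump = 2471827. G_5 = 2471826.

3·6^6 + 3·6^3 + 3·6^2 + 3·6 + 1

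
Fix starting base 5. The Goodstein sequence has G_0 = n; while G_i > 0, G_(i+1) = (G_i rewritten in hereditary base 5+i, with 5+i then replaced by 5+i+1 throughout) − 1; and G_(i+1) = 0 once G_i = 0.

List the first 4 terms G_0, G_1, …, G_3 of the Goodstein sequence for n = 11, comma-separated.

11 —HB5→ 2·5 + 1 —bump→ 2·6 + 1 = 13 —(−1)→ 12
12 —HB6→ 2·6 —bump→ 2·7 = 14 —(−1)→ 13
13 —HB7→ 7 + 6 —bump→ 8 + 6 = 14 —(−1)→ 13

11, 12, 13, 13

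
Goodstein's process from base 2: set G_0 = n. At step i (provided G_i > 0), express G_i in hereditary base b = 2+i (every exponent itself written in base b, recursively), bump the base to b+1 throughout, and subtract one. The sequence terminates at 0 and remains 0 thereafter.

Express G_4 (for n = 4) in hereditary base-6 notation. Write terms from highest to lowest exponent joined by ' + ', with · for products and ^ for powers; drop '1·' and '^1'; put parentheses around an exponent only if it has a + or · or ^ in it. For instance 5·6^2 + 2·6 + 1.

2·6^2 + 6 + 5

4 —HB2→ 2^2 —bump→ 3^3 = 27 —(−1)→ 26
26 —HB3→ 2·3^2 + 2·3 + 2 —bump→ 2·4^2 + 2·4 + 2 = 42 —(−1)→ 41
41 —HB4→ 2·4^2 + 2·4 + 1 —bump→ 2·5^2 + 2·5 + 1 = 61 —(−1)→ 60
60 —HB5→ 2·5^2 + 2·5 —bump→ 2·6^2 + 2·6 = 84 —(−1)→ 83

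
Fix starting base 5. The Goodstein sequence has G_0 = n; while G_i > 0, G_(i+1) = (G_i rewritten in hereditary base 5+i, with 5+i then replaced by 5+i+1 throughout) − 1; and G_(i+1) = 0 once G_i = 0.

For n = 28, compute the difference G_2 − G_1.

12

[0] 28 ≡ 5^2 + 3 (base 5). Lift 6: 39. −1: 38.
[1] 38 ≡ 6^2 + 2 (base 6). Lift 7: 51. −1: 50.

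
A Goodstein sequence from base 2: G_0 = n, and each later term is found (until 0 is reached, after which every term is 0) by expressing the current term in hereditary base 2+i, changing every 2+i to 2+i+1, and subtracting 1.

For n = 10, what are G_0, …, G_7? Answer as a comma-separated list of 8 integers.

10, 83, 1025, 15625, 279935, 4215754, 84073323, 1937434592

10 —HB2→ 2^(2 + 1) + 2 —bump→ 3^(3 + 1) + 3 = 84 —(−1)→ 83
83 —HB3→ 3^(3 + 1) + 2 —bump→ 4^(4 + 1) + 2 = 1026 —(−1)→ 1025
1025 —HB4→ 4^(4 + 1) + 1 —bump→ 5^(5 + 1) + 1 = 15626 —(−1)→ 15625
15625 —HB5→ 5^(5 + 1) —bump→ 6^(6 + 1) = 279936 —(−1)→ 279935
279935 —HB6→ 5·6^6 + 5·6^5 + 5·6^4 + 5·6^3 + 5·6^2 + 5·6 + 5 —bump→ 5·7^7 + 5·7^5 + 5·7^4 + 5·7^3 + 5·7^2 + 5·7 + 5 = 4215755 —(−1)→ 4215754
4215754 —HB7→ 5·7^7 + 5·7^5 + 5·7^4 + 5·7^3 + 5·7^2 + 5·7 + 4 —bump→ 5·8^8 + 5·8^5 + 5·8^4 + 5·8^3 + 5·8^2 + 5·8 + 4 = 84073324 —(−1)→ 84073323
84073323 —HB8→ 5·8^8 + 5·8^5 + 5·8^4 + 5·8^3 + 5·8^2 + 5·8 + 3 —bump→ 5·9^9 + 5·9^5 + 5·9^4 + 5·9^3 + 5·9^2 + 5·9 + 3 = 1937434593 —(−1)→ 1937434592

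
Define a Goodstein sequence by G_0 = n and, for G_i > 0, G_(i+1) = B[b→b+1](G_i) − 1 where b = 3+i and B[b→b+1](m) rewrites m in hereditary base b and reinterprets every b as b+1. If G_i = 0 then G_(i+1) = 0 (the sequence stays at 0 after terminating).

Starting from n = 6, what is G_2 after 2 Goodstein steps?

7

G_0 = 6. HB_3(6) = 2·3. Bump = 8. G_1 = 7.
G_1 = 7. HB_4(7) = 4 + 3. Bump = 8. G_2 = 7.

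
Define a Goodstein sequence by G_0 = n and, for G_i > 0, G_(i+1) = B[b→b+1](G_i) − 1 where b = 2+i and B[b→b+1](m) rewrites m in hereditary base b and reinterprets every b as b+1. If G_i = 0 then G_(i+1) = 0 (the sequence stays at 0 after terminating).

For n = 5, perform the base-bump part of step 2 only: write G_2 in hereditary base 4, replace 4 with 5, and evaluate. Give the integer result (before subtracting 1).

468

5 —HB2→ 2^2 + 1 —bump→ 3^3 + 1 = 28 —(−1)→ 27
27 —HB3→ 3^3 —bump→ 4^4 = 256 —(−1)→ 255
255 —HB4→ 3·4^3 + 3·4^2 + 3·4 + 3 —bump→ 3·5^3 + 3·5^2 + 3·5 + 3 = 468 —(−1)→ 467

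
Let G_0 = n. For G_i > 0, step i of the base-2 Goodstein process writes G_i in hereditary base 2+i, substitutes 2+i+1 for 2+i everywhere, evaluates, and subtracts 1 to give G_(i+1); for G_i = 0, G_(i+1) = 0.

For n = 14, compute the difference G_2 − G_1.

G_0 = 14. HB_2(14) = 2^(2 + 1) + 2^2 + 2. Bump = 111. G_1 = 110.
G_1 = 110. HB_3(110) = 3^(3 + 1) + 3^3 + 2. Bump = 1282. G_2 = 1281.

1171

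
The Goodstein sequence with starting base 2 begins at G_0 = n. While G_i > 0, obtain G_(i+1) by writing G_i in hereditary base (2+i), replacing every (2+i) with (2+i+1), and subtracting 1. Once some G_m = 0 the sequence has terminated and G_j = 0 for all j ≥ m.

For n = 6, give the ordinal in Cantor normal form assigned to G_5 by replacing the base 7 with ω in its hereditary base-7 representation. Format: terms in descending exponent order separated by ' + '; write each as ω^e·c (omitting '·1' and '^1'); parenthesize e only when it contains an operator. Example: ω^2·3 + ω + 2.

G_0=6  [base 2] 2^2 + 2  →[2↦3]→  3^3 + 3 = 30  −1 ⇒ G_1=29
G_1=29  [base 3] 3^3 + 2  →[3↦4]→  4^4 + 2 = 258  −1 ⇒ G_2=257
G_2=257  [base 4] 4^4 + 1  →[4↦5]→  5^5 + 1 = 3126  −1 ⇒ G_3=3125
G_3=3125  [base 5] 5^5  →[5↦6]→  6^6 = 46656  −1 ⇒ G_4=46655
G_4=46655  [base 6] 5·6^5 + 5·6^4 + 5·6^3 + 5·6^2 + 5·6 + 5  →[6↦7]→  5·7^5 + 5·7^4 + 5·7^3 + 5·7^2 + 5·7 + 5 = 98040  −1 ⇒ G_5=98039
G_5=98039  [base 7] 5·7^5 + 5·7^4 + 5·7^3 + 5·7^2 + 5·7 + 4  →[7↦8]→  5·8^5 + 5·8^4 + 5·8^3 + 5·8^2 + 5·8 + 4 = 187244  −1 ⇒ G_6=187243

ω^5·5 + ω^4·5 + ω^3·5 + ω^2·5 + ω·5 + 4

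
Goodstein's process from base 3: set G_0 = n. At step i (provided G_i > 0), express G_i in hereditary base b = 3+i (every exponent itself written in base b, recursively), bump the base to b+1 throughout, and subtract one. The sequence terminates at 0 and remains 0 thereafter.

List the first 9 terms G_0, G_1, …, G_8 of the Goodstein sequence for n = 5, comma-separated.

base 3: 5 = 3 + 2; at 4: 4 + 2 = 6; next = 5
base 4: 5 = 4 + 1; at 5: 5 + 1 = 6; next = 5
base 5: 5 = 5; at 6: 6 = 6; next = 5
base 6: 5 = 5; at 7: 5 = 5; next = 4
base 7: 4 = 4; at 8: 4 = 4; next = 3
base 8: 3 = 3; at 9: 3 = 3; next = 2
base 9: 2 = 2; at 10: 2 = 2; next = 1
base 10: 1 = 1; at 11: 1 = 1; next = 0

5, 5, 5, 5, 4, 3, 2, 1, 0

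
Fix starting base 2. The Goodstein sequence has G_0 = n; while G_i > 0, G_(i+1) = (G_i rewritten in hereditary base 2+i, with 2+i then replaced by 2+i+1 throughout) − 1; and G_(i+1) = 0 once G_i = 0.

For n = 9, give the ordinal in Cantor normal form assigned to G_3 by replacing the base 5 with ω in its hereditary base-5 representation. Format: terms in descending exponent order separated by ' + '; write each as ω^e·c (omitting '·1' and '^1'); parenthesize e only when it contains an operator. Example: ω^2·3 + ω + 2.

ω^ω·3 + ω^3·3 + ω^2·3 + ω·3 + 2

9 —HB2→ 2^(2 + 1) + 1 —bump→ 3^(3 + 1) + 1 = 82 —(−1)→ 81
81 —HB3→ 3^(3 + 1) —bump→ 4^(4 + 1) = 1024 —(−1)→ 1023
1023 —HB4→ 3·4^4 + 3·4^3 + 3·4^2 + 3·4 + 3 —bump→ 3·5^5 + 3·5^3 + 3·5^2 + 3·5 + 3 = 9843 —(−1)→ 9842
9842 —HB5→ 3·5^5 + 3·5^3 + 3·5^2 + 3·5 + 2 —bump→ 3·6^6 + 3·6^3 + 3·6^2 + 3·6 + 2 = 140744 —(−1)→ 140743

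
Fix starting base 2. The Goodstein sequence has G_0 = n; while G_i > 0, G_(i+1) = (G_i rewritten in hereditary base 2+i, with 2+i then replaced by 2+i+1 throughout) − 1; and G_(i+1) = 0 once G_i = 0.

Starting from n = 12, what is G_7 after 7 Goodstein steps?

G_0 = 12. HB_2(12) = 2^(2 + 1) + 2^2. Bump = 108. G_1 = 107.
G_1 = 107. HB_3(107) = 3^(3 + 1) + 2·3^2 + 2·3 + 2. Bump = 1066. G_2 = 1065.
G_2 = 1065. HB_4(1065) = 4^(4 + 1) + 2·4^2 + 2·4 + 1. Bump = 15686. G_3 = 15685.
G_3 = 15685. HB_5(15685) = 5^(5 + 1) + 2·5^2 + 2·5. Bump = 280020. G_4 = 280019.
G_4 = 280019. HB_6(280019) = 6^(6 + 1) + 2·6^2 + 6 + 5. Bump = 5764911. G_5 = 5764910.
G_5 = 5764910. HB_7(5764910) = 7^(7 + 1) + 2·7^2 + 7 + 4. Bump = 134217868. G_6 = 134217867.
G_6 = 134217867. HB_8(134217867) = 8^(8 + 1) + 2·8^2 + 8 + 3. Bump = 3486784575. G_7 = 3486784574.
G_7 = 3486784574. HB_9(3486784574) = 9^(9 + 1) + 2·9^2 + 9 + 2. Bump = 100000000212. G_8 = 100000000211.

3486784574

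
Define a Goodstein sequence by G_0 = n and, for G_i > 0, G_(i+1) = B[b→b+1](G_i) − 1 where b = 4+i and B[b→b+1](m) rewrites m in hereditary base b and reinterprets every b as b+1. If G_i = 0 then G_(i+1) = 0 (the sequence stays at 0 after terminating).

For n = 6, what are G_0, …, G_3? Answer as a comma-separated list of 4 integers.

6 —HB4→ 4 + 2 —bump→ 5 + 2 = 7 —(−1)→ 6
6 —HB5→ 5 + 1 —bump→ 6 + 1 = 7 —(−1)→ 6
6 —HB6→ 6 —bump→ 7 = 7 —(−1)→ 6

6, 6, 6, 6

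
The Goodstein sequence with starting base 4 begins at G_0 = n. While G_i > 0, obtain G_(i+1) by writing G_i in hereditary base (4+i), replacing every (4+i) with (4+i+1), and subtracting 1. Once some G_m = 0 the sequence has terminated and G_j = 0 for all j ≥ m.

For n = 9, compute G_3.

11

9 —HB4→ 2·4 + 1 —bump→ 2·5 + 1 = 11 —(−1)→ 10
10 —HB5→ 2·5 —bump→ 2·6 = 12 —(−1)→ 11
11 —HB6→ 6 + 5 —bump→ 7 + 5 = 12 —(−1)→ 11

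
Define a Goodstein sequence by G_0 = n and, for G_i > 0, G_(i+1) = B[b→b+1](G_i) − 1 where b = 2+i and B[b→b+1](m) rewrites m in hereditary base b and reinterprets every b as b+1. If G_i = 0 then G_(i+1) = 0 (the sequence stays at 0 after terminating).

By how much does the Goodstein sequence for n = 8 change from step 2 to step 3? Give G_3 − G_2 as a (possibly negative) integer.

5757

8 —HB2→ 2^(2 + 1) —bump→ 3^(3 + 1) = 81 —(−1)→ 80
80 —HB3→ 2·3^3 + 2·3^2 + 2·3 + 2 —bump→ 2·4^4 + 2·4^2 + 2·4 + 2 = 554 —(−1)→ 553
553 —HB4→ 2·4^4 + 2·4^2 + 2·4 + 1 —bump→ 2·5^5 + 2·5^2 + 2·5 + 1 = 6311 —(−1)→ 6310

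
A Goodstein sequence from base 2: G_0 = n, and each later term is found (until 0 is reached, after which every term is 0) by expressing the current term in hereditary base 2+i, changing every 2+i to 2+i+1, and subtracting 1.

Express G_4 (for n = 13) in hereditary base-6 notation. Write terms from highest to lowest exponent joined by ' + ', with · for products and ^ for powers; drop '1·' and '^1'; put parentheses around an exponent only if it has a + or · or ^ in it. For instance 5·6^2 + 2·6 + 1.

G_0=13  [base 2] 2^(2 + 1) + 2^2 + 1  →[2↦3]→  3^(3 + 1) + 3^3 + 1 = 109  −1 ⇒ G_1=108
G_1=108  [base 3] 3^(3 + 1) + 3^3  →[3↦4]→  4^(4 + 1) + 4^4 = 1280  −1 ⇒ G_2=1279
G_2=1279  [base 4] 4^(4 + 1) + 3·4^3 + 3·4^2 + 3·4 + 3  →[4↦5]→  5^(5 + 1) + 3·5^3 + 3·5^2 + 3·5 + 3 = 16093  −1 ⇒ G_3=16092
G_3=16092  [base 5] 5^(5 + 1) + 3·5^3 + 3·5^2 + 3·5 + 2  →[5↦6]→  6^(6 + 1) + 3·6^3 + 3·6^2 + 3·6 + 2 = 280712  −1 ⇒ G_4=280711
G_4=280711  [base 6] 6^(6 + 1) + 3·6^3 + 3·6^2 + 3·6 + 1  →[6↦7]→  7^(7 + 1) + 3·7^3 + 3·7^2 + 3·7 + 1 = 5765999  −1 ⇒ G_5=5765998

6^(6 + 1) + 3·6^3 + 3·6^2 + 3·6 + 1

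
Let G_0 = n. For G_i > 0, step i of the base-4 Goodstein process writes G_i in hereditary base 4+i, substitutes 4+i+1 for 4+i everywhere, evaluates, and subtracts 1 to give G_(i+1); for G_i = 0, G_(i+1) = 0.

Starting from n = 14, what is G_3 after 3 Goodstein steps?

20

[0] 14 ≡ 3·4 + 2 (base 4). Lift 5: 17. −1: 16.
[1] 16 ≡ 3·5 + 1 (base 5). Lift 6: 19. −1: 18.
[2] 18 ≡ 3·6 (base 6). Lift 7: 21. −1: 20.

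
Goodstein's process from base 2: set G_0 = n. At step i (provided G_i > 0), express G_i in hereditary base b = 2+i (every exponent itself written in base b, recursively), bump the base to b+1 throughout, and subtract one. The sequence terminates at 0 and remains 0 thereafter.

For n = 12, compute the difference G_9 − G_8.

3038428376763

G_0=12  [base 2] 2^(2 + 1) + 2^2  →[2↦3]→  3^(3 + 1) + 3^3 = 108  −1 ⇒ G_1=107
G_1=107  [base 3] 3^(3 + 1) + 2·3^2 + 2·3 + 2  →[3↦4]→  4^(4 + 1) + 2·4^2 + 2·4 + 2 = 1066  −1 ⇒ G_2=1065
G_2=1065  [base 4] 4^(4 + 1) + 2·4^2 + 2·4 + 1  →[4↦5]→  5^(5 + 1) + 2·5^2 + 2·5 + 1 = 15686  −1 ⇒ G_3=15685
G_3=15685  [base 5] 5^(5 + 1) + 2·5^2 + 2·5  →[5↦6]→  6^(6 + 1) + 2·6^2 + 2·6 = 280020  −1 ⇒ G_4=280019
G_4=280019  [base 6] 6^(6 + 1) + 2·6^2 + 6 + 5  →[6↦7]→  7^(7 + 1) + 2·7^2 + 7 + 5 = 5764911  −1 ⇒ G_5=5764910
G_5=5764910  [base 7] 7^(7 + 1) + 2·7^2 + 7 + 4  →[7↦8]→  8^(8 + 1) + 2·8^2 + 8 + 4 = 134217868  −1 ⇒ G_6=134217867
G_6=134217867  [base 8] 8^(8 + 1) + 2·8^2 + 8 + 3  →[8↦9]→  9^(9 + 1) + 2·9^2 + 9 + 3 = 3486784575  −1 ⇒ G_7=3486784574
G_7=3486784574  [base 9] 9^(9 + 1) + 2·9^2 + 9 + 2  →[9↦10]→  10^(10 + 1) + 2·10^2 + 10 + 2 = 100000000212  −1 ⇒ G_8=100000000211
G_8=100000000211  [base 10] 10^(10 + 1) + 2·10^2 + 10 + 1  →[10↦11]→  11^(11 + 1) + 2·11^2 + 11 + 1 = 3138428376975  −1 ⇒ G_9=3138428376974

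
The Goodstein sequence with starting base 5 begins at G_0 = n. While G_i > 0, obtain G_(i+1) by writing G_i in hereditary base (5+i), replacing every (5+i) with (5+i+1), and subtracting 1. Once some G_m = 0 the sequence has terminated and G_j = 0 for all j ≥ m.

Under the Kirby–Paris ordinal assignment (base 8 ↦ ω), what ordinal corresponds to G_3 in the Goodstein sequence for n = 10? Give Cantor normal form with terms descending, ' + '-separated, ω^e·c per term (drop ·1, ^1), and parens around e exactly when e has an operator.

ω + 3

base 5: 10 = 2·5; at 6: 2·6 = 12; next = 11
base 6: 11 = 6 + 5; at 7: 7 + 5 = 12; next = 11
base 7: 11 = 7 + 4; at 8: 8 + 4 = 12; next = 11
base 8: 11 = 8 + 3; at 9: 9 + 3 = 12; next = 11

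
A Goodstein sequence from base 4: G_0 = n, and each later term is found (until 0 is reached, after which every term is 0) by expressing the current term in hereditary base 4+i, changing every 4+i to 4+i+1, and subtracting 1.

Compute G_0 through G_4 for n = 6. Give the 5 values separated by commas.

G_0 = 6. HB_4(6) = 4 + 2. Bump = 7. G_1 = 6.
G_1 = 6. HB_5(6) = 5 + 1. Bump = 7. G_2 = 6.
G_2 = 6. HB_6(6) = 6. Bump = 7. G_3 = 6.
G_3 = 6. HB_7(6) = 6. Bump = 6. G_4 = 5.

6, 6, 6, 6, 5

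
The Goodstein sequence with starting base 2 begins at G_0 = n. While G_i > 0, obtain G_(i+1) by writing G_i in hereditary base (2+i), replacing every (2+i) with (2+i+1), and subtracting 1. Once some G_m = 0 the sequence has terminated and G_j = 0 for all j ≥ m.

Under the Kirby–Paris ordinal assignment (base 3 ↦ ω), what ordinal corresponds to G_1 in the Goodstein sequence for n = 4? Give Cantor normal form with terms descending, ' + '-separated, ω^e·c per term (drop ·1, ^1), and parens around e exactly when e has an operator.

step 0: 4 = 2^2; sub 3 for 2: 3^3; = 27; G_1 = 27−1 = 26
step 1: 26 = 2·3^2 + 2·3 + 2; sub 4 for 3: 2·4^2 + 2·4 + 2; = 42; G_2 = 42−1 = 41

ω^2·2 + ω·2 + 2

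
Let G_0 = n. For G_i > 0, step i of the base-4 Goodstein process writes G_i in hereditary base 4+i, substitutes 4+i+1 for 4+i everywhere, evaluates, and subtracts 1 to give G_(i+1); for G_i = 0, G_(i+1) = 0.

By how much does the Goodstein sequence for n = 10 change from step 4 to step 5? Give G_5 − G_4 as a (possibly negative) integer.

[0] 10 ≡ 2·4 + 2 (base 4). Lift 5: 12. −1: 11.
[1] 11 ≡ 2·5 + 1 (base 5). Lift 6: 13. −1: 12.
[2] 12 ≡ 2·6 (base 6). Lift 7: 14. −1: 13.
[3] 13 ≡ 7 + 6 (base 7). Lift 8: 14. −1: 13.
[4] 13 ≡ 8 + 5 (base 8). Lift 9: 14. −1: 13.

0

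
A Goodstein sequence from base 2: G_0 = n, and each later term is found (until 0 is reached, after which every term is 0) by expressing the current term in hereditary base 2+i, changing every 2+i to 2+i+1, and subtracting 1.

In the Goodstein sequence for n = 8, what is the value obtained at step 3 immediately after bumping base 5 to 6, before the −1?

93396

[0] 8 ≡ 2^(2 + 1) (base 2). Lift 3: 81. −1: 80.
[1] 80 ≡ 2·3^3 + 2·3^2 + 2·3 + 2 (base 3). Lift 4: 554. −1: 553.
[2] 553 ≡ 2·4^4 + 2·4^2 + 2·4 + 1 (base 4). Lift 5: 6311. −1: 6310.
[3] 6310 ≡ 2·5^5 + 2·5^2 + 2·5 (base 5). Lift 6: 93396. −1: 93395.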